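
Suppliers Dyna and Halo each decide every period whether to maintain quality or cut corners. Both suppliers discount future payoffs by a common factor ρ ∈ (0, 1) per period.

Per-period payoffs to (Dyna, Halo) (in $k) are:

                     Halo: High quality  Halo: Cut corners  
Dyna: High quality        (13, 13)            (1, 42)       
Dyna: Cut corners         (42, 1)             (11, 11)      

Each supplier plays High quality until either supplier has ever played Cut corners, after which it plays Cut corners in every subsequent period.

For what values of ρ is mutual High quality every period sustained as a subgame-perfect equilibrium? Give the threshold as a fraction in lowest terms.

13/(1−ρ) ≥ 42 + 11ρ/(1−ρ)
13 ≥ 42 − 31ρ
ρ ≥ 29/31.

29/31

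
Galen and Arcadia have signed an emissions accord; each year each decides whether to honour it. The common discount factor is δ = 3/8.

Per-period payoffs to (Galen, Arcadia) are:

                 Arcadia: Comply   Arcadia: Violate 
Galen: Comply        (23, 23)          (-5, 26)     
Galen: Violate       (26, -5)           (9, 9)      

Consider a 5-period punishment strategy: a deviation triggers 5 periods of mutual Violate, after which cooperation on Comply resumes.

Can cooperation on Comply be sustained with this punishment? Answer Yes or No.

A one-shot deviation gives 26 now, then 9 for 5 periods, then back to 23.
Gain from deviating: (26−23) today; loss: (23−9) in each of the next 5 periods.
No-deviation condition: (23−9)(δ+…+δ^5) ≥ 26−23, i.e. δ+…+δ^5 ≥ 3/14.
At δ = 3/8: δ+…+δ^5 = 0.5956 ≥ 0.2143.
So cooperation is sustainable.

Yes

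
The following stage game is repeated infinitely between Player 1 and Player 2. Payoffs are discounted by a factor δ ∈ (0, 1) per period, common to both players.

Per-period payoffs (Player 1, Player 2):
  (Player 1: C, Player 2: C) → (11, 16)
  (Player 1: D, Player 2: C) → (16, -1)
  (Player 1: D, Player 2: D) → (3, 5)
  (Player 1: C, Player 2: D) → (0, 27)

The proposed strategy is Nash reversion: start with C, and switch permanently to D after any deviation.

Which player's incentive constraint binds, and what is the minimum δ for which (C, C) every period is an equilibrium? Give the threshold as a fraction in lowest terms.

For Player 1: deviation gain 16−11 = 5, per-period punishment loss 11−3 = 8. IC gives δ ≥ 5/13.
For Player 2: gain 11, loss 11 per period, so δ ≥ 11/22 = 1/2.
The tighter constraint is Player 2's, so cooperation needs δ ≥ 1/2.

Player 2; δ ≥ 1/2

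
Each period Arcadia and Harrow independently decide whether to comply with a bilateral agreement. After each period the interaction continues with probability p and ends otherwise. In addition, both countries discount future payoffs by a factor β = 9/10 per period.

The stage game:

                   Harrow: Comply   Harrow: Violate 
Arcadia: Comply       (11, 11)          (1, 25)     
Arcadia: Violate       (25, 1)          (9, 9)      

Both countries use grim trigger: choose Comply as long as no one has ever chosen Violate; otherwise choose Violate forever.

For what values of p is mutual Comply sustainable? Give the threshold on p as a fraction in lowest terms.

With continuation probability p and discount β, the effective per-period discount factor is βp.
Grim-trigger IC: βp ≥ (25−11)/(25−9) = 7/8.
So p ≥ (7/8)/(9/10) = 35/36.

35/36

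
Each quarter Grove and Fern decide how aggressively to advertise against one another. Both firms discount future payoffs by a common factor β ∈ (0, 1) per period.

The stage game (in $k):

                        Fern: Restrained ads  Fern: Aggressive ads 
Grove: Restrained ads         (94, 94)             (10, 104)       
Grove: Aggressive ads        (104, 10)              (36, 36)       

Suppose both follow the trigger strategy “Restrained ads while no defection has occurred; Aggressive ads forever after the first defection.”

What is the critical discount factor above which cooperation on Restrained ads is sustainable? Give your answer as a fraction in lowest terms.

5/34

One-period gain from deviating is 104 − 94 = 10. The loss is 94 − 36 = 58 in every subsequent period, with present value 58·β/(1−β).
Deviation is unprofitable when 58·β/(1−β) ≥ 10, i.e. β/(1−β) ≥ 5/29.
Equivalently β ≥ 10/(10+58) = 5/34.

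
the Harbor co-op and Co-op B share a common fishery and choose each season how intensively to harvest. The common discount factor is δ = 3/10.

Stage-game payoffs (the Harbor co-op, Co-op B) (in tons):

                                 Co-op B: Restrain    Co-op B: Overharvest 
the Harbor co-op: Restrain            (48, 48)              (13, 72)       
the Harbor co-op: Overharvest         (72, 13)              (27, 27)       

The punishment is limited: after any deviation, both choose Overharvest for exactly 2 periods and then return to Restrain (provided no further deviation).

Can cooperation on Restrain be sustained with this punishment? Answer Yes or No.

A one-shot deviation gives 72 now, then 27 for 2 periods, then back to 48.
Gain from deviating: (72−48) today; loss: (48−27) in each of the next 2 periods.
No-deviation condition: (48−27)(δ+…+δ^2) ≥ 72−48, i.e. δ+…+δ^2 ≥ 8/7.
At δ = 3/10: δ+…+δ^2 = 0.3900 < 1.1429.
So cooperation is not sustainable.

No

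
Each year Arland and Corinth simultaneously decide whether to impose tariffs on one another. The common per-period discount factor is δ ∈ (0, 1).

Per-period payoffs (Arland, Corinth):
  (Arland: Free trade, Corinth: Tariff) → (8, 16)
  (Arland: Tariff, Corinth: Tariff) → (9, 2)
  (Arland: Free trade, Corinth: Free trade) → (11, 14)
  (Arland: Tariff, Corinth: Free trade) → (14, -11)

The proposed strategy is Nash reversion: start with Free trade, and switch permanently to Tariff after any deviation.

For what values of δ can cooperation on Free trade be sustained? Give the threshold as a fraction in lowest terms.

3/5

Arland: cooperation gives 11 each period; deviation gives 14 once then 9 forever.
  11/(1−δ) ≥ 14 + 9δ/(1−δ) ⇒ δ ≥ 3/5.
Corinth: cooperation gives 14 each period; deviation gives 16 once then 2 forever.
  δ ≥ 2/14 = 1/7.
Both must hold, so the binding constraint is Arland's: δ ≥ 3/5.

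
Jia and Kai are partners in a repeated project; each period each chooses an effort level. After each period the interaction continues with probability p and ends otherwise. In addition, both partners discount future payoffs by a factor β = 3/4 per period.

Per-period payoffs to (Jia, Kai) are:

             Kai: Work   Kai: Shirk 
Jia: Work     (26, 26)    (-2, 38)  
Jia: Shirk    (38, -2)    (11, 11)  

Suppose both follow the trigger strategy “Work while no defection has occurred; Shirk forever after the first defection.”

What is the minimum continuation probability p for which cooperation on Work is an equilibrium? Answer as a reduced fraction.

16/27

Expected continuation weight on next period's payoff is β·p = 3/4·p, which plays the role of the discount factor.
Cooperation requires 3/4·p ≥ (38−26)/(38−11) = 4/9, hence p ≥ 16/27.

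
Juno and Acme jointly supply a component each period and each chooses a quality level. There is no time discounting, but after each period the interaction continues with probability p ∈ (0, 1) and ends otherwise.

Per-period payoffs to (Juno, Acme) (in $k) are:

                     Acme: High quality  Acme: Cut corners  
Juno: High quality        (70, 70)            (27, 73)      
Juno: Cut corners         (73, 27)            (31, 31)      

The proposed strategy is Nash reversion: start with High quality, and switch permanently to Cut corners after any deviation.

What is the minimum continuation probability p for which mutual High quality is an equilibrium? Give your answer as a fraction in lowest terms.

1/14

With no time discounting, the continuation probability p plays the role of the discount factor.
Grim-trigger IC: 70/(1−p) ≥ 73 + 31p/(1−p) ⇒ p ≥ (73−70)/(73−31) = 1/14.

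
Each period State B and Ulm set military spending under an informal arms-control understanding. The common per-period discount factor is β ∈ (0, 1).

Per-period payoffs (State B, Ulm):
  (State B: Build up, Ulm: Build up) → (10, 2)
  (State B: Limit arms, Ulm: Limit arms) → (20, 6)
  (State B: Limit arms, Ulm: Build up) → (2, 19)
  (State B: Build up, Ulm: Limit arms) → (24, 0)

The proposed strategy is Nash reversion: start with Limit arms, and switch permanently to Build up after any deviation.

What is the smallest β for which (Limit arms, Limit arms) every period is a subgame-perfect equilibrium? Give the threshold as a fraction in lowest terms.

State B's threshold: (24−20)/(24−10) = 2/7.
Ulm's threshold: (19−6)/(19−2) = 13/17.
2/7 < 13/17, so Ulm binds and β* = 13/17.

13/17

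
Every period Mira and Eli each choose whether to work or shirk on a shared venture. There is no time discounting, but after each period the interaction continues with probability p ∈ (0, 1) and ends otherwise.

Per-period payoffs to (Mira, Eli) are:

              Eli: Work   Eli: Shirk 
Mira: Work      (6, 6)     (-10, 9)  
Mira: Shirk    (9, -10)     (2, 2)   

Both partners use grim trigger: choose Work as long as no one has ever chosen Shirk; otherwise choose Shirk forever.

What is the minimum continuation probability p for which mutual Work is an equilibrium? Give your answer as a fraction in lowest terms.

3/7

With no time discounting, the continuation probability p plays the role of the discount factor.
Grim-trigger IC: 6/(1−p) ≥ 9 + 2p/(1−p) ⇒ p ≥ (9−6)/(9−2) = 3/7.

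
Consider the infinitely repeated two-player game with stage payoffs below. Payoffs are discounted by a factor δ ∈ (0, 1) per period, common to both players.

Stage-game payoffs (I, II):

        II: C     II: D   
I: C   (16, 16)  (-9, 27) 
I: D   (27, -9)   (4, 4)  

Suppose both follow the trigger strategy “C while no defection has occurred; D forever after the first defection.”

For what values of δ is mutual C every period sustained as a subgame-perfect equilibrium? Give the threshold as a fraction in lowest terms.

11/23

Under grim trigger the critical discount factor is (T−C)/(T−P) with T = 27, C = 16, P = 4.
δ* = (27−16)/(27−4) = 11/23.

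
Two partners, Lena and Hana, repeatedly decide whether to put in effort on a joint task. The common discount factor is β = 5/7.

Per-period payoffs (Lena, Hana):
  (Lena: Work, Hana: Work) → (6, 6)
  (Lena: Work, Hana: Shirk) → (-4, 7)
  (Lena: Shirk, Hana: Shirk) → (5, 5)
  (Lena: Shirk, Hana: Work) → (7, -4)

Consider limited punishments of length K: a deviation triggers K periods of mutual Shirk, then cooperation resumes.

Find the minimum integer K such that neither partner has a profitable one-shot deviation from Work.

2

No profitable deviation requires (6−5)(β+…+β^K) ≥ 7−6, i.e. β+…+β^K ≥ 1 ≈ 1.0000.
With β = 5/7, the partial sums are K=1: 0.7143, K=2: 1.2245.
K = 2 is the first length at which the sum reaches 1.0000.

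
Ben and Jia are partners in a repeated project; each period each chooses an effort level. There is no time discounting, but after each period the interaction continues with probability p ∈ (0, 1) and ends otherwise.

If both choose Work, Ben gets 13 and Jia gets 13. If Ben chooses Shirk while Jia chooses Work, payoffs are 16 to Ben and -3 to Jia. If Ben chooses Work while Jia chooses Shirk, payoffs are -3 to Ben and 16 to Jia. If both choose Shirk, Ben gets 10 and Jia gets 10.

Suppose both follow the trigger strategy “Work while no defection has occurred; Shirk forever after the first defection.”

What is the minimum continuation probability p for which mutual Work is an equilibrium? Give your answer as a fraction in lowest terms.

Expected cooperation value is 13 + p·13 + p²·13 + … = 13/(1−p); deviation gives 16 + p·10/(1−p).
13 ≥ 16(1−p) + 10p ⇒ 6p ≥ 3 ⇒ p ≥ 3/6 = 1/2.

1/2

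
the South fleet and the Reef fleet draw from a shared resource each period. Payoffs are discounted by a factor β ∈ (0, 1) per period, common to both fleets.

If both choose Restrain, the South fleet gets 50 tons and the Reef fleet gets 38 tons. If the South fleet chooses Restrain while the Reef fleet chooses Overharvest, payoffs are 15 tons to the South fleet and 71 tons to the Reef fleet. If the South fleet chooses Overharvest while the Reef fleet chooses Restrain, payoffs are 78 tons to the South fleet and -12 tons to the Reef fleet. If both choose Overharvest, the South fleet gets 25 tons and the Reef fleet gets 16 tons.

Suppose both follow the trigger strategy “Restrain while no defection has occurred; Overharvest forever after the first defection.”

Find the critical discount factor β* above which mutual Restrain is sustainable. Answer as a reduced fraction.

3/5

For the South fleet: deviation gain 78−50 = 28, per-period punishment loss 50−25 = 25. IC gives β ≥ 28/53.
For the Reef fleet: gain 33, loss 22 per period, so β ≥ 33/55 = 3/5.
The tighter constraint is the Reef fleet's, so cooperation needs β ≥ 3/5.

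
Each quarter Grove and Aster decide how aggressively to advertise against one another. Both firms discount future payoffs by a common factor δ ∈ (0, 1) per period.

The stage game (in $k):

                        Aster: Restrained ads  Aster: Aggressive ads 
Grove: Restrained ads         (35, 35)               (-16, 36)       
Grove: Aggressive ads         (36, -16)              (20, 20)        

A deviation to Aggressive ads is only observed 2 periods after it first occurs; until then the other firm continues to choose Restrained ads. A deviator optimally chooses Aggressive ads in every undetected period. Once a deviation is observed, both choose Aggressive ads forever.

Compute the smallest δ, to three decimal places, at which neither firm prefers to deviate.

A deviator earns 36 for 2 periods, then 20 forever; cooperating earns 35 forever. Multiplying the IC by (1−δ):
35 ≥ 36(1−δ^2) + 20δ^2, so 16·δ^2 ≥ 1 and δ^2 ≥ 1/16.
δ ≥ (1/16)^(1/2) ≈ 0.250.

0.250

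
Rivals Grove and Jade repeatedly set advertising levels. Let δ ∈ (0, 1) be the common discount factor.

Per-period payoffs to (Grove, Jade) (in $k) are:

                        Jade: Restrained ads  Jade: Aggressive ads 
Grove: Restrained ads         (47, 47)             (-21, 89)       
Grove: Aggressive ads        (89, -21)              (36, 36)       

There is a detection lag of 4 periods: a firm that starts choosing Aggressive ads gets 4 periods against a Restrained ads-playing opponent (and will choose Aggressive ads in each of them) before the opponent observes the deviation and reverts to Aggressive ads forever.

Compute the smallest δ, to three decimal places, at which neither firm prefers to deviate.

0.944

A deviator earns 89 for 4 periods, then 36 forever; cooperating earns 47 forever. Multiplying the IC by (1−δ):
47 ≥ 89(1−δ^4) + 36δ^4, so 53·δ^4 ≥ 42 and δ^4 ≥ 42/53.
δ ≥ (42/53)^(1/4) ≈ 0.944.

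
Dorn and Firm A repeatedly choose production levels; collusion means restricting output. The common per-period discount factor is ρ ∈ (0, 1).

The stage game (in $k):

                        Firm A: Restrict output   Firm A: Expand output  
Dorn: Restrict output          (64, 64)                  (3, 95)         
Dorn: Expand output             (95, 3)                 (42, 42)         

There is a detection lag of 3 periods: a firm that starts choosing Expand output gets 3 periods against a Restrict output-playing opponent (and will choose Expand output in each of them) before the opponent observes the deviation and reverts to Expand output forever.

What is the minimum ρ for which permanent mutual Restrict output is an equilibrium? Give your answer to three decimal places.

0.836

The best deviation is to choose Expand output for all 3 undetected periods, earning 95 each, then 42 forever once detected.
Deviation value: 95(1−ρ^3)/(1−ρ) + 42ρ^3/(1−ρ); cooperation value: 64/(1−ρ).
IC: 64 ≥ 95(1−ρ^3) + 42ρ^3 = 95 − 53ρ^3.
So ρ^3 ≥ 31/53, giving ρ ≥ (31/53)^(1/3) ≈ 0.836.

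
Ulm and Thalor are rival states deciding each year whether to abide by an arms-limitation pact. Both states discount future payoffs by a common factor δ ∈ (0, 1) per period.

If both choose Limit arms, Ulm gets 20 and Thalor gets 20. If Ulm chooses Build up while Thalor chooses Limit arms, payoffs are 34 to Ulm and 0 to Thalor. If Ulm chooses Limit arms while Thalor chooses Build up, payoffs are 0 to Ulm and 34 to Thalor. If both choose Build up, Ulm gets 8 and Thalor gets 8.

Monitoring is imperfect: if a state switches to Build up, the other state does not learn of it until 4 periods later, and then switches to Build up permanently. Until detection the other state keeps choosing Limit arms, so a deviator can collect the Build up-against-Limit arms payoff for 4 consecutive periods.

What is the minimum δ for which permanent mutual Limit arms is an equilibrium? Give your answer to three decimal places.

The best deviation is to choose Build up for all 4 undetected periods, earning 34 each, then 8 forever once detected.
Deviation value: 34(1−δ^4)/(1−δ) + 8δ^4/(1−δ); cooperation value: 20/(1−δ).
IC: 20 ≥ 34(1−δ^4) + 8δ^4 = 34 − 26δ^4.
So δ^4 ≥ 14/26 = 7/13, giving δ ≥ (7/13)^(1/4) ≈ 0.857.

0.857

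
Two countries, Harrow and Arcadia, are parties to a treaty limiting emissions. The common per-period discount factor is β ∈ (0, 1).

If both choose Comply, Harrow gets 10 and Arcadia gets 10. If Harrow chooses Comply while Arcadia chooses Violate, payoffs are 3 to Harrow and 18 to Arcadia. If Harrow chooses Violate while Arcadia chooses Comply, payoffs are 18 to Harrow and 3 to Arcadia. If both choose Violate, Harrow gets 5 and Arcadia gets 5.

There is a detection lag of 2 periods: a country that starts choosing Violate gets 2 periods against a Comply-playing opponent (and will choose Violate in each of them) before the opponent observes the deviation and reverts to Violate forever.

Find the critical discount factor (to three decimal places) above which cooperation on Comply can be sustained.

0.784

A deviator earns 18 for 2 periods, then 5 forever; cooperating earns 10 forever. Multiplying the IC by (1−β):
10 ≥ 18(1−β^2) + 5β^2, so 13·β^2 ≥ 8 and β^2 ≥ 8/13.
β ≥ (8/13)^(1/2) ≈ 0.784.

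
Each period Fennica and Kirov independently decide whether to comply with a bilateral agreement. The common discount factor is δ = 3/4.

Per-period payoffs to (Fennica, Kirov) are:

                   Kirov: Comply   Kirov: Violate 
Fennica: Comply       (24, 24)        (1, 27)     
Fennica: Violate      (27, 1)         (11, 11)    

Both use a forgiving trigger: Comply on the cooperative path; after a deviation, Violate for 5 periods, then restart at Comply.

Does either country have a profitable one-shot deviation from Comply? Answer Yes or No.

Comparing payoff streams over the 6 periods until play realigns: cooperate → 24(1+δ+…+δ^5); deviate → 27 + 11(δ+…+δ^5).
Cooperation is sustained iff (24−11)(δ+…+δ^5) ≥ 27−24.
δ+…+δ^5 = 3/4·(1−(3/4)^5)/(1−3/4) = 2.2881, and (27−24)/(24−11) = 0.2308.
2.2881 ≥ 0.2308, so cooperation is sustainable.

No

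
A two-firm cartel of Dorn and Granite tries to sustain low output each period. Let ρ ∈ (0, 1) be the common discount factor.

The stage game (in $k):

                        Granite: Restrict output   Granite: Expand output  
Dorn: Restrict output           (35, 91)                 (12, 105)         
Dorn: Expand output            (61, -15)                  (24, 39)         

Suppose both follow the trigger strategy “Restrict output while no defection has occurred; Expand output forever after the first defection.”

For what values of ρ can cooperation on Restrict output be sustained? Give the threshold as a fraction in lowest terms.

Dorn: cooperation gives 35 each period; deviation gives 61 once then 24 forever.
  35/(1−ρ) ≥ 61 + 24ρ/(1−ρ) ⇒ ρ ≥ 26/37.
Granite: cooperation gives 91 each period; deviation gives 105 once then 39 forever.
  ρ ≥ 14/66 = 7/33.
Both must hold, so the binding constraint is Dorn's: ρ ≥ 26/37.

26/37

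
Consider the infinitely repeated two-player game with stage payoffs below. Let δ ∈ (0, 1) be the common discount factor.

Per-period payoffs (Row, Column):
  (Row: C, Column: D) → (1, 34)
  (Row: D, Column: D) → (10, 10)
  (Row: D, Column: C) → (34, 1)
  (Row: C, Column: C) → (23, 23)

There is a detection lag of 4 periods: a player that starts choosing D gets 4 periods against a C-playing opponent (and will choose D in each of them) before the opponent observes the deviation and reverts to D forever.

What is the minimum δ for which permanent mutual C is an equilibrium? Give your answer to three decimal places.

0.823

A deviator earns 34 for 4 periods, then 10 forever; cooperating earns 23 forever. Multiplying the IC by (1−δ):
23 ≥ 34(1−δ^4) + 10δ^4, so 24·δ^4 ≥ 11 and δ^4 ≥ 11/24.
δ ≥ (11/24)^(1/4) ≈ 0.823.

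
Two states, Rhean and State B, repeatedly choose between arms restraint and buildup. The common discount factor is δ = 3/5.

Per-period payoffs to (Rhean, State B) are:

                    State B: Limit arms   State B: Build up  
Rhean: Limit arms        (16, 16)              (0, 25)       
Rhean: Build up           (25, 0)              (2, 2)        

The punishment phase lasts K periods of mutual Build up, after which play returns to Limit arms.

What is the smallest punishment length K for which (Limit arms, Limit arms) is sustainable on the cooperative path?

2

No profitable deviation requires (16−2)(δ+…+δ^K) ≥ 25−16, i.e. δ+…+δ^K ≥ 9/14 ≈ 0.6429.
With δ = 3/5, the partial sums are K=1: 0.6000, K=2: 0.9600.
K = 2 is the first length at which the sum reaches 0.6429.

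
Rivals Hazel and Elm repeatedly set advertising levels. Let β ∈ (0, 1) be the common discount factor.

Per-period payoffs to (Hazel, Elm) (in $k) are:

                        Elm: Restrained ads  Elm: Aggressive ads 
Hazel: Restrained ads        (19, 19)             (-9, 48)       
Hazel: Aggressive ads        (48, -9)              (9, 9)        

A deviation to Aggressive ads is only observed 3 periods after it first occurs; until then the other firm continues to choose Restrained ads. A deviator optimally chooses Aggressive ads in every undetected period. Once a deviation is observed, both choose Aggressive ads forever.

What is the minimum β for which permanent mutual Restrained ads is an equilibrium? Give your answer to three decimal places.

Deviating for the 3 undetected periods gains 48−19 = 29 per period over cooperation, then loses 19−9 = 10 per period forever once punishment starts.
Gain: 29(1 + β + … + β^2); loss: 10·β^3/(1−β).
No profitable deviation ⇔ 29(1−β^3) ≤ 10·β^3, i.e. β^3 ≥ 29/(29+10) = 29/39.
Hence β ≥ (29/39)^(1/3) ≈ 0.906.

0.906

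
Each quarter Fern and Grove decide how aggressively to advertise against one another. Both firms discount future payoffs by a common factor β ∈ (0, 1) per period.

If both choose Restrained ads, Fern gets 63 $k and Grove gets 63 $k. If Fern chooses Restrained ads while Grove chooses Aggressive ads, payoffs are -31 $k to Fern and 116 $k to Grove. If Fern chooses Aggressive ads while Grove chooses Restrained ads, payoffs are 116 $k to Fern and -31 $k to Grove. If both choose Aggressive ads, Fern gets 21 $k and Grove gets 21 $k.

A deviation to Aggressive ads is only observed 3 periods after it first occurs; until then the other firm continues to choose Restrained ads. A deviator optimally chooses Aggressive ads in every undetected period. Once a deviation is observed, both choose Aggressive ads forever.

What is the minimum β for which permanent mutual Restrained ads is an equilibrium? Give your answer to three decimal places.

0.823

A deviator earns 116 for 3 periods, then 21 forever; cooperating earns 63 forever. Multiplying the IC by (1−β):
63 ≥ 116(1−β^3) + 21β^3, so 95·β^3 ≥ 53 and β^3 ≥ 53/95.
β ≥ (53/95)^(1/3) ≈ 0.823.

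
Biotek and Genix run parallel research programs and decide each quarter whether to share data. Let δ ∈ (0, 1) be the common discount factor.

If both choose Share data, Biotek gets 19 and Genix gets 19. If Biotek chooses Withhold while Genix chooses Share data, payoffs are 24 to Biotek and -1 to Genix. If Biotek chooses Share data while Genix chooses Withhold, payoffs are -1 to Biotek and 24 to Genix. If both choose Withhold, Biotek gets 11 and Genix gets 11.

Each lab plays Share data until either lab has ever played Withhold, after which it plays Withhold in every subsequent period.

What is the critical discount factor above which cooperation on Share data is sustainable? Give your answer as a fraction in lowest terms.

Cooperation forever yields 19 each period: 19/(1−δ).
Deviating yields 24 once, then 11 forever: 24 + 11δ/(1−δ).
No profitable deviation requires 19/(1−δ) ≥ 24 + 11δ/(1−δ).
Multiplying by (1−δ): 19 ≥ 24(1−δ) + 11δ = 24 − 13δ.
So 13δ ≥ 5, i.e. δ ≥ 5/13.

5/13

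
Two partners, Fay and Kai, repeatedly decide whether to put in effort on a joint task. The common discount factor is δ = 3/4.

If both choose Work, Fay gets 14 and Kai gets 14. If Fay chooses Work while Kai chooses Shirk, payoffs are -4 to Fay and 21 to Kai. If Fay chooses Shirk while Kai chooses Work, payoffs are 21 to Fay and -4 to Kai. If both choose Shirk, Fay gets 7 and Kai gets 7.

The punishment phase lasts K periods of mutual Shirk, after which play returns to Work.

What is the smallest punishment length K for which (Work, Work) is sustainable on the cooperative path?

IC: δ(1−δ^K)/(1−δ) ≥ (21−14)/(14−7) = 1.
With δ = 3/4: need 1 − δ^K ≥ 1·(1−3/4)/(3/4), i.e. δ^K ≤ 0.6667.
Since (3/4)^1 = 0.7500 and (3/4)^2 = 0.5625, the smallest such K is 2.

2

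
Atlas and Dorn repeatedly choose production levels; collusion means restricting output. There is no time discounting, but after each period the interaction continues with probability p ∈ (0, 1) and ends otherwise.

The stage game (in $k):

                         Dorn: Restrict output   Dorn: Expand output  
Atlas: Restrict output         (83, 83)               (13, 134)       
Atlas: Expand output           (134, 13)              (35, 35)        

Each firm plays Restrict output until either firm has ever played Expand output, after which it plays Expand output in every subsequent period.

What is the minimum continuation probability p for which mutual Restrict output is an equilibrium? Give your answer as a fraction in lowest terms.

17/33

Expected cooperation value is 83 + p·83 + p²·83 + … = 83/(1−p); deviation gives 134 + p·35/(1−p).
83 ≥ 134(1−p) + 35p ⇒ 99p ≥ 51 ⇒ p ≥ 51/99 = 17/33.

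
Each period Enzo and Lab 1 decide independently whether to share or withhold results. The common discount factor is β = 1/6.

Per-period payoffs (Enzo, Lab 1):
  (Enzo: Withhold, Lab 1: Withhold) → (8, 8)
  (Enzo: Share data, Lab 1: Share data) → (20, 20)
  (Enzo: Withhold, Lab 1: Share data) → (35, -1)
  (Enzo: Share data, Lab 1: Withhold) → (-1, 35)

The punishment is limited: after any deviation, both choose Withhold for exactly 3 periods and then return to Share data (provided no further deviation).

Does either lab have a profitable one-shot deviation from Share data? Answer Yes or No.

IC: β+…+β^3 ≥ (35−20)/(20−8) = 5/4.
At β = 1/6: partial sum = 0.1991 < 1.2500. Cooperation not sustainable.

Yes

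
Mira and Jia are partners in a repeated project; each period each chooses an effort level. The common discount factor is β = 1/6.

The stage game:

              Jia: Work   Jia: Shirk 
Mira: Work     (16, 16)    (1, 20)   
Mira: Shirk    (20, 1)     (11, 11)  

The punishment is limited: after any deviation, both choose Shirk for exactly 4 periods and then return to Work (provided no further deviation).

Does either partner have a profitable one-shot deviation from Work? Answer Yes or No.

Yes

Comparing payoff streams over the 5 periods until play realigns: cooperate → 16(1+β+…+β^4); deviate → 20 + 11(β+…+β^4).
Cooperation is sustained iff (16−11)(β+…+β^4) ≥ 20−16.
β+…+β^4 = 1/6·(1−(1/6)^4)/(1−1/6) = 0.1998, and (20−16)/(16−11) = 0.8000.
0.1998 < 0.8000, so cooperation is not sustainable.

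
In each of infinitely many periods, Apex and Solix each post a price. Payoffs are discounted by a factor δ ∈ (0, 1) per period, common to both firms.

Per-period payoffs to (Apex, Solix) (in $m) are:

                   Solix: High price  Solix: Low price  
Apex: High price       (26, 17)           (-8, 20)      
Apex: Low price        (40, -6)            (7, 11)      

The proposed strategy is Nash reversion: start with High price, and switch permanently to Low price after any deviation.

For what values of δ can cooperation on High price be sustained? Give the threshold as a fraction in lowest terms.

Apex's threshold: (40−26)/(40−7) = 14/33.
Solix's threshold: (20−17)/(20−11) = 1/3.
14/33 > 1/3, so Apex binds and δ* = 14/33.

14/33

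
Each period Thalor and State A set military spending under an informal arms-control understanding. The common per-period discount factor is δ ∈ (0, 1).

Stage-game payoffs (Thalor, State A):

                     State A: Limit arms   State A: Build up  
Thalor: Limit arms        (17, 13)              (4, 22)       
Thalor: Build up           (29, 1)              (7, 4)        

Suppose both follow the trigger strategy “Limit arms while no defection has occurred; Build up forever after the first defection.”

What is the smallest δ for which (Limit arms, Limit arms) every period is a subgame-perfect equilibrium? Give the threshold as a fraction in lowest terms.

6/11

For Thalor: deviation gain 29−17 = 12, per-period punishment loss 17−7 = 10. IC gives δ ≥ 12/22 = 6/11.
For State A: gain 9, loss 9 per period, so δ ≥ 9/18 = 1/2.
The tighter constraint is Thalor's, so cooperation needs δ ≥ 6/11.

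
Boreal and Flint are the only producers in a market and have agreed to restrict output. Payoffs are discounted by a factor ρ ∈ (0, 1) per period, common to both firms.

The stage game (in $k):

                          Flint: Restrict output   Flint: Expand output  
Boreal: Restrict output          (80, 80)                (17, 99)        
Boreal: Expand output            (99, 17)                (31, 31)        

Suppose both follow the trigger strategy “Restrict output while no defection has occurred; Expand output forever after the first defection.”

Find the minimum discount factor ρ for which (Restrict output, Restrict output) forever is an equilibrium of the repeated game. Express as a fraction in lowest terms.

80/(1−ρ) ≥ 99 + 31ρ/(1−ρ)
80 ≥ 99 − 68ρ
ρ ≥ 19/68.

19/68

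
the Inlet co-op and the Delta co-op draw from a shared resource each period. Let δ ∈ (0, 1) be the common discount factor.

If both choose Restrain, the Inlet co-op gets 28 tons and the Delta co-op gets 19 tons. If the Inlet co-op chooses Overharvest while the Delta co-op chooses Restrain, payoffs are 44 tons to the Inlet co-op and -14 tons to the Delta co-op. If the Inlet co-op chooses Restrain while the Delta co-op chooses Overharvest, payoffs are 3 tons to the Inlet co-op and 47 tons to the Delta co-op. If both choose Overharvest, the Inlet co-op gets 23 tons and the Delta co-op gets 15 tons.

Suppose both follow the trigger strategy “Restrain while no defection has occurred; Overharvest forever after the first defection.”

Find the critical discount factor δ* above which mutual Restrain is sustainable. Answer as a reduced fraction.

the Inlet co-op's threshold: (44−28)/(44−23) = 16/21.
the Delta co-op's threshold: (47−19)/(47−15) = 7/8.
16/21 < 7/8, so the Delta co-op binds and δ* = 7/8.

7/8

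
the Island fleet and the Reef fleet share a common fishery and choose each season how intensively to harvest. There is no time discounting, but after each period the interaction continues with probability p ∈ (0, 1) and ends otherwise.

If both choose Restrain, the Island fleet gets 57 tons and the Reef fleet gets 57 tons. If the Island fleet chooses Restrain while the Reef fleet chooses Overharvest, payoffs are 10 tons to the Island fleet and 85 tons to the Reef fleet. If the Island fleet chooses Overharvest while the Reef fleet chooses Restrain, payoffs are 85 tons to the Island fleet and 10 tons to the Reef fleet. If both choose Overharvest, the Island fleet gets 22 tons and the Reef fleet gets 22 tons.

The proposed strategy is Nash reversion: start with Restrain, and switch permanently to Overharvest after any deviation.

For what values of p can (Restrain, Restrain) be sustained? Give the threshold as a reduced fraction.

4/9

Expected cooperation value is 57 + p·57 + p²·57 + … = 57/(1−p); deviation gives 85 + p·22/(1−p).
57 ≥ 85(1−p) + 22p ⇒ 63p ≥ 28 ⇒ p ≥ 28/63 = 4/9.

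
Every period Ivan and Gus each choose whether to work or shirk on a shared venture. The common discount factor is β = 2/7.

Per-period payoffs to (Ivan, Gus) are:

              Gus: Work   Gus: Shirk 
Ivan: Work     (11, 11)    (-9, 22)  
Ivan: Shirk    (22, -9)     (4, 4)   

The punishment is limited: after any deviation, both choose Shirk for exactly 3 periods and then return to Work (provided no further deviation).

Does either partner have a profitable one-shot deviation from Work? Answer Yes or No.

Yes

A one-shot deviation gives 22 now, then 4 for 3 periods, then back to 11.
Gain from deviating: (22−11) today; loss: (11−4) in each of the next 3 periods.
No-deviation condition: (11−4)(β+…+β^3) ≥ 22−11, i.e. β+…+β^3 ≥ 11/7.
At β = 2/7: β+…+β^3 = 0.3907 < 1.5714.
So cooperation is not sustainable.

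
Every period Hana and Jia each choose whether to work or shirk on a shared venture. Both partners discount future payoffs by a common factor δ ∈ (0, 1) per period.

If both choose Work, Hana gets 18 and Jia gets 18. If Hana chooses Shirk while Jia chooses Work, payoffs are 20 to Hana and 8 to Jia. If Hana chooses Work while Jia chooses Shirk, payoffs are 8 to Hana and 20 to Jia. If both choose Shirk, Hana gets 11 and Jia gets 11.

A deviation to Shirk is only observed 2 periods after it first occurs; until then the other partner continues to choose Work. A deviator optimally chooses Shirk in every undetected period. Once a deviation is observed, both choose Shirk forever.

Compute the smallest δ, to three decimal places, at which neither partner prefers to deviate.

0.471

A deviator earns 20 for 2 periods, then 11 forever; cooperating earns 18 forever. Multiplying the IC by (1−δ):
18 ≥ 20(1−δ^2) + 11δ^2, so 9·δ^2 ≥ 2 and δ^2 ≥ 2/9.
δ ≥ (2/9)^(1/2) ≈ 0.471.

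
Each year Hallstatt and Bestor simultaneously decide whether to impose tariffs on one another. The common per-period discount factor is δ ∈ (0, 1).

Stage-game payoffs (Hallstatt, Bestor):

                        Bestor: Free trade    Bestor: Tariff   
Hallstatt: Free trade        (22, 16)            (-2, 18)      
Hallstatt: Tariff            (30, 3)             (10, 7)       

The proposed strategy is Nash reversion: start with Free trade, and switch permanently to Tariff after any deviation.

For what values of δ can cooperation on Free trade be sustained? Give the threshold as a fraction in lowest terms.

2/5

For Hallstatt: deviation gain 30−22 = 8, per-period punishment loss 22−10 = 12. IC gives δ ≥ 8/20 = 2/5.
For Bestor: gain 2, loss 9 per period, so δ ≥ 2/11.
The tighter constraint is Hallstatt's, so cooperation needs δ ≥ 2/5.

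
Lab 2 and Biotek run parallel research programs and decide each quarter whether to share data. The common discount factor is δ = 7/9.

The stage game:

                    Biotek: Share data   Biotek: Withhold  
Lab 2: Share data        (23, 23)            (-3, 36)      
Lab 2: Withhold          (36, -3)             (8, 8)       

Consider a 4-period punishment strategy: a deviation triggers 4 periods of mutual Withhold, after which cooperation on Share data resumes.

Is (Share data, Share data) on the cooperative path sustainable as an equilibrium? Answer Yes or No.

Yes

IC: δ+…+δ^4 ≥ (36−23)/(23−8) = 13/15.
At δ = 7/9: partial sum = 2.2192 ≥ 0.8667. Cooperation sustainable.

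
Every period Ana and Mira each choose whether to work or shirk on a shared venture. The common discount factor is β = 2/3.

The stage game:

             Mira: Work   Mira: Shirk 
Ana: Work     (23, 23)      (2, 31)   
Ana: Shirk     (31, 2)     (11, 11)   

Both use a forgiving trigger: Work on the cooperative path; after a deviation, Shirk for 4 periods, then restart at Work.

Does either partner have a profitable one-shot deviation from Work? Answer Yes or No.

No

Comparing payoff streams over the 5 periods until play realigns: cooperate → 23(1+β+…+β^4); deviate → 31 + 11(β+…+β^4).
Cooperation is sustained iff (23−11)(β+…+β^4) ≥ 31−23.
β+…+β^4 = 2/3·(1−(2/3)^4)/(1−2/3) = 1.6049, and (31−23)/(23−11) = 0.6667.
1.6049 ≥ 0.6667, so cooperation is sustainable.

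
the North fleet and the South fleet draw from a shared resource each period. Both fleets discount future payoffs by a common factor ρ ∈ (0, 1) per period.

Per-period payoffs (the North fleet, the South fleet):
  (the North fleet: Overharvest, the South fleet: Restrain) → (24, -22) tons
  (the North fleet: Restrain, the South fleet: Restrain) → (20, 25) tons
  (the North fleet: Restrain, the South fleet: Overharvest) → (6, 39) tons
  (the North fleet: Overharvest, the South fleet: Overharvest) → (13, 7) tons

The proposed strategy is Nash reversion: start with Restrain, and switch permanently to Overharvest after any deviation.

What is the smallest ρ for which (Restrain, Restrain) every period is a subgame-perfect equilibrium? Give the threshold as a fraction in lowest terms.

7/16

the North fleet: cooperation gives 20 each period; deviation gives 24 once then 13 forever.
  20/(1−ρ) ≥ 24 + 13ρ/(1−ρ) ⇒ ρ ≥ 4/11.
the South fleet: cooperation gives 25 each period; deviation gives 39 once then 7 forever.
  ρ ≥ 14/32 = 7/16.
Both must hold, so the binding constraint is the South fleet's: ρ ≥ 7/16.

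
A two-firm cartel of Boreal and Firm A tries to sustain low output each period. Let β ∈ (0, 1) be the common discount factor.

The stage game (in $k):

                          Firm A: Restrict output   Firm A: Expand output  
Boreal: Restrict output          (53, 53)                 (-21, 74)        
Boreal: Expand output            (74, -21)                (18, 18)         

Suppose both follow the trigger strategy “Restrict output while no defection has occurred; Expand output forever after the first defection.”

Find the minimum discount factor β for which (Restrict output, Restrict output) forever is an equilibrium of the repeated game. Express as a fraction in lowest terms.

53/(1−β) ≥ 74 + 18β/(1−β)
53 ≥ 74 − 56β
β ≥ 21/56 = 3/8.

3/8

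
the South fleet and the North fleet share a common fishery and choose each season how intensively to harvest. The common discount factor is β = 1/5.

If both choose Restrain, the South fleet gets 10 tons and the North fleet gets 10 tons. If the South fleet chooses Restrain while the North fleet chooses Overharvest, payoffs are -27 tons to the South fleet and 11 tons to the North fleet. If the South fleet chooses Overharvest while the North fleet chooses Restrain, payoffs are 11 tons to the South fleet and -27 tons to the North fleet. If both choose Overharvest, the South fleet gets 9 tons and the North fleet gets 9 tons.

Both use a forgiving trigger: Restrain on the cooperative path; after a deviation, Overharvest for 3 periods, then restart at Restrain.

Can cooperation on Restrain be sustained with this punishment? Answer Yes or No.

No

Comparing payoff streams over the 4 periods until play realigns: cooperate → 10(1+β+…+β^3); deviate → 11 + 9(β+…+β^3).
Cooperation is sustained iff (10−9)(β+…+β^3) ≥ 11−10.
β+…+β^3 = 1/5·(1−(1/5)^3)/(1−1/5) = 0.2480, and (11−10)/(10−9) = 1.0000.
0.2480 < 1.0000, so cooperation is not sustainable.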